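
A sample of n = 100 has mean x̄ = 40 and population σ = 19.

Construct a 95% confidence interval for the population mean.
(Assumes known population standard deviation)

Confidence level: 95%, α = 0.05
z_0.025 = 1.960
SE = σ/√n = 19/√100 = 1.9000
Margin of error = 1.960 × 1.9000 = 3.7240
CI: x̄ ± margin = 40 ± 3.7240
CI: (36.2760, 43.7240)

Answer: (36.2760, 43.7240)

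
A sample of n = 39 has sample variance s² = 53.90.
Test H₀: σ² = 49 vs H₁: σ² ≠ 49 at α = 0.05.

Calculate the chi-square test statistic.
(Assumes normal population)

df = n - 1 = 38
χ² = (n-1)s²/σ₀² = 38×53.90/49 = 41.8000
Critical values: χ²_{0.975,38} = 22.878, χ²_{0.025,38} = 56.896
Rejection region: χ² < 22.878 or χ² > 56.896
Decision: fail to reject H₀

Answer: χ² = 41.8000, fail to reject H₀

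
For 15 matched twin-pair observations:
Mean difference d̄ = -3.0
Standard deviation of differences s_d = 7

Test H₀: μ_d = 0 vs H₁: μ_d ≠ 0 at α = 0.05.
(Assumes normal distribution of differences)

df = n - 1 = 14
SE = s_d/√n = 7/√15 = 1.8074
t = d̄/SE = -3.0/1.8074 = -1.6598
Critical value: t_{0.025,14} = ±2.145
p-value ≈ 0.1192
Decision: fail to reject H₀

Answer: t = -1.6598, fail to reject H₀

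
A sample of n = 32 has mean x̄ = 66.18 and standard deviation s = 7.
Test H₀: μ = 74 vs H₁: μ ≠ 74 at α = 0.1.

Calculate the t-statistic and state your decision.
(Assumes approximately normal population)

Answer: t = -6.3197, reject H₀

Derivation:
df = n - 1 = 31
SE = s/√n = 7/√32 = 1.2374
t = (x̄ - μ₀)/SE = (66.18 - 74)/1.2374 = -6.3197
Critical value: t_{0.05,31} = ±1.696
p-value < 0.0001
Decision: reject H₀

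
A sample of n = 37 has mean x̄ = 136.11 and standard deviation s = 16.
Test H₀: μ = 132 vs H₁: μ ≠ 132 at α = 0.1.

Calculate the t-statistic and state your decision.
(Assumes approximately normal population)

df = n - 1 = 36
SE = s/√n = 16/√37 = 2.6304
t = (x̄ - μ₀)/SE = (136.11 - 132)/2.6304 = 1.5625
Critical value: t_{0.05,36} = ±1.688
p-value ≈ 0.1269
Decision: fail to reject H₀

Answer: t = 1.5625, fail to reject H₀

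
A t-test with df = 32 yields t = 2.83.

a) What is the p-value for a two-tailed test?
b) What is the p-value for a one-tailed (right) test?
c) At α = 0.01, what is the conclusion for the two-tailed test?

Using t-distribution with df = 32:
a) Two-tailed: p = 2×P(T > 2.83) = 0.0080
b) One-tailed: p = P(T > 2.83) = 0.0040
c) 0.0080 < 0.01, reject H₀

Answer: a) 0.0080, b) 0.0040, c) reject H₀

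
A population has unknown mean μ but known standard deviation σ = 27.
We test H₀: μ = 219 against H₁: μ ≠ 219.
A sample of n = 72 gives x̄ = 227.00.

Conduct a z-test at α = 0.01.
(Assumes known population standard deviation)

Answer: z = 2.5141, fail to reject H₀

Derivation:
Standard error: SE = σ/√n = 27/√72 = 3.1820
z-statistic: z = (x̄ - μ₀)/SE = (227.00 - 219)/3.1820 = 2.5141
Critical value: ±2.576
p-value = 0.0119
Decision: fail to reject H₀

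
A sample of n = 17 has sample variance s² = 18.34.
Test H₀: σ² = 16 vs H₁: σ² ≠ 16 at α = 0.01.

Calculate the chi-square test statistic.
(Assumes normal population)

Answer: χ² = 18.3400, fail to reject H₀

Derivation:
df = n - 1 = 16
χ² = (n-1)s²/σ₀² = 16×18.34/16 = 18.3400
Critical values: χ²_{0.995,16} = 5.142, χ²_{0.005,16} = 34.267
Rejection region: χ² < 5.142 or χ² > 34.267
Decision: fail to reject H₀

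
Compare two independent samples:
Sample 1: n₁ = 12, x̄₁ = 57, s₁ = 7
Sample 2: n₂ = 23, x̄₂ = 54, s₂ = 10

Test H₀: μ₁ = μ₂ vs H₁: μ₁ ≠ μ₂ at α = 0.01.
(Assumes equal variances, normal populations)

Pooled variance: s²_p = [11×7² + 22×10²]/(33) = 83.0000
s_p = 9.1104
SE = s_p×√(1/n₁ + 1/n₂) = 9.1104×√(1/12 + 1/23) = 3.2443
t = (x̄₁ - x̄₂)/SE = (57 - 54)/3.2443 = 0.9247
df = 33, t-critical = ±2.733
Decision: fail to reject H₀

Answer: t = 0.9247, fail to reject H₀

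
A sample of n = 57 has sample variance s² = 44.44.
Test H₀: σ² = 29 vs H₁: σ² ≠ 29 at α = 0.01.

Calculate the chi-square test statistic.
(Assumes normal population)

Answer: χ² = 85.8152, fail to reject H₀

Derivation:
df = n - 1 = 56
χ² = (n-1)s²/σ₀² = 56×44.44/29 = 85.8152
Critical values: χ²_{0.995,56} = 32.490, χ²_{0.005,56} = 86.994
Rejection region: χ² < 32.490 or χ² > 86.994
Decision: fail to reject H₀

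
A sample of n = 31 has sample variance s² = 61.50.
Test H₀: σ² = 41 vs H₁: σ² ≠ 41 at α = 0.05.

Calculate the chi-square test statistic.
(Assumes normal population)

df = n - 1 = 30
χ² = (n-1)s²/σ₀² = 30×61.50/41 = 45.0000
Critical values: χ²_{0.975,30} = 16.791, χ²_{0.025,30} = 46.979
Rejection region: χ² < 16.791 or χ² > 46.979
Decision: fail to reject H₀

Answer: χ² = 45.0000, fail to reject H₀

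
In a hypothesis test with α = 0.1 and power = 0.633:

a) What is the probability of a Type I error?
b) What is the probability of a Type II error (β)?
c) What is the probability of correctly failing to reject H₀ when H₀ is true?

a) Type I error probability = α = 0.1
b) Power = P(reject H₀ | H₁ true) = 1 - β = 0.633, so Type II error probability = β = 1 - Power = 0.367
c) P(fail to reject H₀ | H₀ true) = 1 - α = 0.9

Answer: a) 0.1, b) 0.367, c) 0.9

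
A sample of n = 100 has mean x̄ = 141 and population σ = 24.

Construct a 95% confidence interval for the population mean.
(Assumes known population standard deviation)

Answer: (136.2960, 145.7040)

Derivation:
Confidence level: 95%, α = 0.05
z_0.025 = 1.960
SE = σ/√n = 24/√100 = 2.4000
Margin of error = 1.960 × 2.4000 = 4.7040
CI: x̄ ± margin = 141 ± 4.7040
CI: (136.2960, 145.7040)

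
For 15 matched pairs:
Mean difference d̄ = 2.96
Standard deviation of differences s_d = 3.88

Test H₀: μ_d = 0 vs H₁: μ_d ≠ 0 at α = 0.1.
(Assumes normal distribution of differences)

df = n - 1 = 14
SE = s_d/√n = 3.88/√15 = 1.0018
t = d̄/SE = 2.96/1.0018 = 2.9547
Critical value: t_{0.05,14} = ±1.761
p-value ≈ 0.0104
Decision: reject H₀

Answer: t = 2.9547, reject H₀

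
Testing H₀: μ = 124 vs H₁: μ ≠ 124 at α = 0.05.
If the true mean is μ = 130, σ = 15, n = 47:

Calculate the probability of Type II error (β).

SE = σ/√n = 15/√47 = 2.1880
Critical values: μ₀ ± z_0.025×SE = 124 ± 1.960×2.1880
Acceptance region: (119.7115, 128.2885)
Under H₁ (μ = 130): z_high = (128.2885 - 130)/2.1880 = -0.7822, z_low = (119.7115 - 130)/2.1880 = -4.7022
β = P(not reject | H₁) = Φ(-0.7822) - Φ(-4.7022) ≈ 0.2170

Answer: β ≈ 0.2170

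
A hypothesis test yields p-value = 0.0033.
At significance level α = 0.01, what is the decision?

Compare p-value to α:
0.0033 < 0.01
Decision: reject H₀

Answer: reject H₀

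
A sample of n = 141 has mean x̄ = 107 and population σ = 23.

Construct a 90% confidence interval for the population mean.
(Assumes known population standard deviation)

Confidence level: 90%, α = 0.1
z_0.05 = 1.645
SE = σ/√n = 23/√141 = 1.9369
Margin of error = 1.645 × 1.9369 = 3.1862
CI: x̄ ± margin = 107 ± 3.1862
CI: (103.8138, 110.1862)

Answer: (103.8138, 110.1862)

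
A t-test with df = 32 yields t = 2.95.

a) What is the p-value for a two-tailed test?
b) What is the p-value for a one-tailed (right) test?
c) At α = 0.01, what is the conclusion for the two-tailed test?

Answer: a) 0.0059, b) 0.0029, c) reject H₀

Derivation:
Using t-distribution with df = 32:
a) Two-tailed: p = 2×P(T > 2.95) = 0.0059
b) One-tailed: p = P(T > 2.95) = 0.0029
c) 0.0059 < 0.01, reject H₀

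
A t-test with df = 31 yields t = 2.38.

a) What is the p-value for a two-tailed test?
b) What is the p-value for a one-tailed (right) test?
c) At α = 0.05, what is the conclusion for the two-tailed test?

Using t-distribution with df = 31:
a) Two-tailed: p = 2×P(T > 2.38) = 0.0236
b) One-tailed: p = P(T > 2.38) = 0.0118
c) 0.0236 < 0.05, reject H₀

Answer: a) 0.0236, b) 0.0118, c) reject H₀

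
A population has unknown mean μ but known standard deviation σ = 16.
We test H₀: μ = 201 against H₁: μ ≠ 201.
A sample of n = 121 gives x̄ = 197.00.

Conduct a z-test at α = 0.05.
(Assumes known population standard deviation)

Standard error: SE = σ/√n = 16/√121 = 1.4545
z-statistic: z = (x̄ - μ₀)/SE = (197.00 - 201)/1.4545 = -2.7501
Critical value: ±1.960
p-value = 0.0060
Decision: reject H₀

Answer: z = -2.7501, reject H₀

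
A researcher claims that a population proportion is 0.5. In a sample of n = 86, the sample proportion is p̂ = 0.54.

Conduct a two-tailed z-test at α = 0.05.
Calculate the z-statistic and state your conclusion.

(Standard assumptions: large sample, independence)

H₀: p = 0.5, H₁: p ≠ 0.5
Standard error: SE = √(p₀(1-p₀)/n) = √(0.5×0.5/86) = 0.053916
z-statistic: z = (p̂ - p₀)/SE = (0.54 - 0.5)/0.053916 = 0.7419
Critical value: z_0.025 = ±1.960
p-value = 0.4581
Decision: fail to reject H₀ at α = 0.05

Answer: z = 0.7419, fail to reject H₀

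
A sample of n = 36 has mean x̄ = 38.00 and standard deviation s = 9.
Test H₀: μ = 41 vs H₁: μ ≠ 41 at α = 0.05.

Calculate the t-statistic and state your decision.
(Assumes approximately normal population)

Answer: t = -2.0000, fail to reject H₀

Derivation:
df = n - 1 = 35
SE = s/√n = 9/√36 = 1.5000
t = (x̄ - μ₀)/SE = (38.00 - 41)/1.5000 = -2.0000
Critical value: t_{0.025,35} = ±2.030
p-value ≈ 0.0533
Decision: fail to reject H₀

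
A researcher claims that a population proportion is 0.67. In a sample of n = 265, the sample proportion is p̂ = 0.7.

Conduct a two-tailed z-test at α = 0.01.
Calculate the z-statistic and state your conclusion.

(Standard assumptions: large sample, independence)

H₀: p = 0.67, H₁: p ≠ 0.67
Standard error: SE = √(p₀(1-p₀)/n) = √(0.67×0.33/265) = 0.028885
z-statistic: z = (p̂ - p₀)/SE = (0.7 - 0.67)/0.028885 = 1.0386
Critical value: z_0.005 = ±2.576
p-value = 0.2990
Decision: fail to reject H₀ at α = 0.01

Answer: z = 1.0386, fail to reject H₀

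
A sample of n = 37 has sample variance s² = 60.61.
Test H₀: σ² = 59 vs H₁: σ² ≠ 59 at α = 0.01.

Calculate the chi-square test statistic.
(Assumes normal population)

Answer: χ² = 36.9824, fail to reject H₀

Derivation:
df = n - 1 = 36
χ² = (n-1)s²/σ₀² = 36×60.61/59 = 36.9824
Critical values: χ²_{0.995,36} = 17.887, χ²_{0.005,36} = 61.581
Rejection region: χ² < 17.887 or χ² > 61.581
Decision: fail to reject H₀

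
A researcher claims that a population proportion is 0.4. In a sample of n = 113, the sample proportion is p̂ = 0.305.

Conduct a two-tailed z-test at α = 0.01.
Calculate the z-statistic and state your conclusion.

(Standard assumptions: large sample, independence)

Answer: z = -2.0614, fail to reject H₀

Derivation:
H₀: p = 0.4, H₁: p ≠ 0.4
Standard error: SE = √(p₀(1-p₀)/n) = √(0.4×0.6/113) = 0.046086
z-statistic: z = (p̂ - p₀)/SE = (0.305 - 0.4)/0.046086 = -2.0614
Critical value: z_0.005 = ±2.576
p-value = 0.0393
Decision: fail to reject H₀ at α = 0.01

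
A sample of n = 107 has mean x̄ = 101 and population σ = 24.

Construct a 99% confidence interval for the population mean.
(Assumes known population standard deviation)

Answer: (95.0232, 106.9768)

Derivation:
Confidence level: 99%, α = 0.01
z_0.005 = 2.576
SE = σ/√n = 24/√107 = 2.3202
Margin of error = 2.576 × 2.3202 = 5.9768
CI: x̄ ± margin = 101 ± 5.9768
CI: (95.0232, 106.9768)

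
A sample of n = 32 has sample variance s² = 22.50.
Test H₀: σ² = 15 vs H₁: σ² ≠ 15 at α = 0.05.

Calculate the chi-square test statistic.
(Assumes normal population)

Answer: χ² = 46.5000, fail to reject H₀

Derivation:
df = n - 1 = 31
χ² = (n-1)s²/σ₀² = 31×22.50/15 = 46.5000
Critical values: χ²_{0.975,31} = 17.539, χ²_{0.025,31} = 48.232
Rejection region: χ² < 17.539 or χ² > 48.232
Decision: fail to reject H₀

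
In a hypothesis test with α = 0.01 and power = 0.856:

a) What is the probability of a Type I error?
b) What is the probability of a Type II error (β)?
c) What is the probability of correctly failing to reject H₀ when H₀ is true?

a) Type I error probability = α = 0.01
b) Power = P(reject H₀ | H₁ true) = 1 - β = 0.856, so Type II error probability = β = 1 - Power = 0.144
c) P(fail to reject H₀ | H₀ true) = 1 - α = 0.99

Answer: a) 0.01, b) 0.144, c) 0.99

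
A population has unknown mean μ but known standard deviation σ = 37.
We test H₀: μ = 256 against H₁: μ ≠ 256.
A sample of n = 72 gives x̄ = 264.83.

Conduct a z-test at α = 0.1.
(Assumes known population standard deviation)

Answer: z = 2.0250, reject H₀

Derivation:
Standard error: SE = σ/√n = 37/√72 = 4.3605
z-statistic: z = (x̄ - μ₀)/SE = (264.83 - 256)/4.3605 = 2.0250
Critical value: ±1.645
p-value = 0.0429
Decision: reject H₀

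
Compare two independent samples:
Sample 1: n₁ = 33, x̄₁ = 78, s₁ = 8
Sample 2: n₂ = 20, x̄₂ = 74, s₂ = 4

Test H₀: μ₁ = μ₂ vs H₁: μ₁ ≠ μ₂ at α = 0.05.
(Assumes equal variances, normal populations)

Answer: t = 2.0786, reject H₀

Derivation:
Pooled variance: s²_p = [32×8² + 19×4²]/(51) = 46.1176
s_p = 6.7910
SE = s_p×√(1/n₁ + 1/n₂) = 6.7910×√(1/33 + 1/20) = 1.9244
t = (x̄₁ - x̄₂)/SE = (78 - 74)/1.9244 = 2.0786
df = 51, t-critical = ±2.008
Decision: reject H₀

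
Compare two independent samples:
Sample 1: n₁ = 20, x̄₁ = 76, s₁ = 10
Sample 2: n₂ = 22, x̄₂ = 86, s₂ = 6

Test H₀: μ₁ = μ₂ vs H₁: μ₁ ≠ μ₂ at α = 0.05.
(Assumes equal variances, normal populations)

Pooled variance: s²_p = [19×10² + 21×6²]/(40) = 66.4000
s_p = 8.1486
SE = s_p×√(1/n₁ + 1/n₂) = 8.1486×√(1/20 + 1/22) = 2.5176
t = (x̄₁ - x̄₂)/SE = (76 - 86)/2.5176 = -3.9720
df = 40, t-critical = ±2.021
Decision: reject H₀

Answer: t = -3.9720, reject H₀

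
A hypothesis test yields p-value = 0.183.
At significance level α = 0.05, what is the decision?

Compare p-value to α:
0.183 ≥ 0.05
Decision: fail to reject H₀

Answer: fail to reject H₀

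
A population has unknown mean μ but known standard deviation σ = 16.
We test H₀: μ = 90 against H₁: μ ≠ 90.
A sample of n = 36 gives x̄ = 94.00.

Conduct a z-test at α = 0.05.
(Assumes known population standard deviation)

Standard error: SE = σ/√n = 16/√36 = 2.6667
z-statistic: z = (x̄ - μ₀)/SE = (94.00 - 90)/2.6667 = 1.5000
Critical value: ±1.960
p-value = 0.1336
Decision: fail to reject H₀

Answer: z = 1.5000, fail to reject H₀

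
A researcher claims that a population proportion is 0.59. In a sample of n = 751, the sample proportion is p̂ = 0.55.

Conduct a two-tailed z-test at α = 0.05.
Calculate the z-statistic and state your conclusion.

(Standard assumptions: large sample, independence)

H₀: p = 0.59, H₁: p ≠ 0.59
Standard error: SE = √(p₀(1-p₀)/n) = √(0.59×0.41/751) = 0.017947
z-statistic: z = (p̂ - p₀)/SE = (0.55 - 0.59)/0.017947 = -2.2288
Critical value: z_0.025 = ±1.960
p-value = 0.0258
Decision: reject H₀ at α = 0.05

Answer: z = -2.2288, reject H₀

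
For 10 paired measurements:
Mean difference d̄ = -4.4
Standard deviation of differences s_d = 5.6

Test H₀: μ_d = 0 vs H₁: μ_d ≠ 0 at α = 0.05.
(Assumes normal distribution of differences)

Answer: t = -2.4846, reject H₀

Derivation:
df = n - 1 = 9
SE = s_d/√n = 5.6/√10 = 1.7709
t = d̄/SE = -4.4/1.7709 = -2.4846
Critical value: t_{0.025,9} = ±2.262
p-value ≈ 0.0347
Decision: reject H₀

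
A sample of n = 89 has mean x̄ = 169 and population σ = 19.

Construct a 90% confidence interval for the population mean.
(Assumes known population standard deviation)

Answer: (165.6870, 172.3130)

Derivation:
Confidence level: 90%, α = 0.1
z_0.05 = 1.645
SE = σ/√n = 19/√89 = 2.0140
Margin of error = 1.645 × 2.0140 = 3.3130
CI: x̄ ± margin = 169 ± 3.3130
CI: (165.6870, 172.3130)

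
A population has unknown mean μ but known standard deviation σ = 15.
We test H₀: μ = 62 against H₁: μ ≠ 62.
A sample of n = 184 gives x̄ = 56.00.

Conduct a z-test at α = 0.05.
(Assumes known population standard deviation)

Answer: z = -5.4259, reject H₀

Derivation:
Standard error: SE = σ/√n = 15/√184 = 1.1058
z-statistic: z = (x̄ - μ₀)/SE = (56.00 - 62)/1.1058 = -5.4259
Critical value: ±1.960
p-value < 0.0001
Decision: reject H₀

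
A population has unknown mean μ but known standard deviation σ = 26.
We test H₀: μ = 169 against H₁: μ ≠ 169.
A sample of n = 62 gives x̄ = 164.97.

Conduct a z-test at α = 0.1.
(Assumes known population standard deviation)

Standard error: SE = σ/√n = 26/√62 = 3.3020
z-statistic: z = (x̄ - μ₀)/SE = (164.97 - 169)/3.3020 = -1.2205
Critical value: ±1.645
p-value = 0.2223
Decision: fail to reject H₀

Answer: z = -1.2205, fail to reject H₀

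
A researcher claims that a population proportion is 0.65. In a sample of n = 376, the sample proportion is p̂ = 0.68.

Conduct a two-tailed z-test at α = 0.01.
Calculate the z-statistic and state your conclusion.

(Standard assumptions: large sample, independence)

Answer: z = 1.2196, fail to reject H₀

Derivation:
H₀: p = 0.65, H₁: p ≠ 0.65
Standard error: SE = √(p₀(1-p₀)/n) = √(0.65×0.35/376) = 0.024598
z-statistic: z = (p̂ - p₀)/SE = (0.68 - 0.65)/0.024598 = 1.2196
Critical value: z_0.005 = ±2.576
p-value = 0.2226
Decision: fail to reject H₀ at α = 0.01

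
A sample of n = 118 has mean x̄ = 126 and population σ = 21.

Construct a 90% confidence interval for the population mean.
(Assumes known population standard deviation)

Answer: (122.8199, 129.1801)

Derivation:
Confidence level: 90%, α = 0.1
z_0.05 = 1.645
SE = σ/√n = 21/√118 = 1.9332
Margin of error = 1.645 × 1.9332 = 3.1801
CI: x̄ ± margin = 126 ± 3.1801
CI: (122.8199, 129.1801)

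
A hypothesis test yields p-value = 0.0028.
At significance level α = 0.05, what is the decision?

Answer: reject H₀

Derivation:
Compare p-value to α:
0.0028 < 0.05
Decision: reject H₀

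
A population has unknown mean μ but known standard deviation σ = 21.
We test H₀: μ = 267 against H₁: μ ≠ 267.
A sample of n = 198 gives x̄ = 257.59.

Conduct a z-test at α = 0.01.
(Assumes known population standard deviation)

Answer: z = -6.3053, reject H₀

Derivation:
Standard error: SE = σ/√n = 21/√198 = 1.4924
z-statistic: z = (x̄ - μ₀)/SE = (257.59 - 267)/1.4924 = -6.3053
Critical value: ±2.576
p-value < 0.0001
Decision: reject H₀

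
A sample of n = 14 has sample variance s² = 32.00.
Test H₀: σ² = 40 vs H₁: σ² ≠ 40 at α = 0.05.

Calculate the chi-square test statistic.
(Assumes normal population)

Answer: χ² = 10.4000, fail to reject H₀

Derivation:
df = n - 1 = 13
χ² = (n-1)s²/σ₀² = 13×32.00/40 = 10.4000
Critical values: χ²_{0.975,13} = 5.009, χ²_{0.025,13} = 24.736
Rejection region: χ² < 5.009 or χ² > 24.736
Decision: fail to reject H₀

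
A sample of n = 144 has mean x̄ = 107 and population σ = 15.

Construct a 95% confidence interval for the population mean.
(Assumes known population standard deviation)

Confidence level: 95%, α = 0.05
z_0.025 = 1.960
SE = σ/√n = 15/√144 = 1.2500
Margin of error = 1.960 × 1.2500 = 2.4500
CI: x̄ ± margin = 107 ± 2.4500
CI: (104.5500, 109.4500)

Answer: (104.5500, 109.4500)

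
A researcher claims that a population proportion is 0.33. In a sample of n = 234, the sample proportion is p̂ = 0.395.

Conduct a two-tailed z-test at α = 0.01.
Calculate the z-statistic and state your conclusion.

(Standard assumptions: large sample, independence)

Answer: z = 2.1146, fail to reject H₀

Derivation:
H₀: p = 0.33, H₁: p ≠ 0.33
Standard error: SE = √(p₀(1-p₀)/n) = √(0.33×0.67/234) = 0.030739
z-statistic: z = (p̂ - p₀)/SE = (0.395 - 0.33)/0.030739 = 2.1146
Critical value: z_0.005 = ±2.576
p-value = 0.0345
Decision: fail to reject H₀ at α = 0.01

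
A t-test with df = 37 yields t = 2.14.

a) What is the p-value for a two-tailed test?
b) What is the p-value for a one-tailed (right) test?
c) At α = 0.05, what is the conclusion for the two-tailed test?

Answer: a) 0.0390, b) 0.0195, c) reject H₀

Derivation:
Using t-distribution with df = 37:
a) Two-tailed: p = 2×P(T > 2.14) = 0.0390
b) One-tailed: p = P(T > 2.14) = 0.0195
c) 0.0390 < 0.05, reject H₀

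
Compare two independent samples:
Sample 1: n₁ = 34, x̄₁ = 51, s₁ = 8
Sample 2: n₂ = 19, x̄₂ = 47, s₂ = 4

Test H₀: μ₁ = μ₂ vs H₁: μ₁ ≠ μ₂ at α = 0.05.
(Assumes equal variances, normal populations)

Answer: t = 2.0357, reject H₀

Derivation:
Pooled variance: s²_p = [33×8² + 18×4²]/(51) = 47.0588
s_p = 6.8599
SE = s_p×√(1/n₁ + 1/n₂) = 6.8599×√(1/34 + 1/19) = 1.9649
t = (x̄₁ - x̄₂)/SE = (51 - 47)/1.9649 = 2.0357
df = 51, t-critical = ±2.008
Decision: reject H₀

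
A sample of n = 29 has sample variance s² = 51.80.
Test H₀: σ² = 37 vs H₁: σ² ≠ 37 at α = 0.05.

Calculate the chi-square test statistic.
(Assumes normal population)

df = n - 1 = 28
χ² = (n-1)s²/σ₀² = 28×51.80/37 = 39.2000
Critical values: χ²_{0.975,28} = 15.308, χ²_{0.025,28} = 44.461
Rejection region: χ² < 15.308 or χ² > 44.461
Decision: fail to reject H₀

Answer: χ² = 39.2000, fail to reject H₀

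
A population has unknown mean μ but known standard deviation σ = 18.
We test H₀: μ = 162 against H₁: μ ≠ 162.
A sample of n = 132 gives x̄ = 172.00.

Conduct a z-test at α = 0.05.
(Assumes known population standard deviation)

Standard error: SE = σ/√n = 18/√132 = 1.5667
z-statistic: z = (x̄ - μ₀)/SE = (172.00 - 162)/1.5667 = 6.3828
Critical value: ±1.960
p-value < 0.0001
Decision: reject H₀

Answer: z = 6.3828, reject H₀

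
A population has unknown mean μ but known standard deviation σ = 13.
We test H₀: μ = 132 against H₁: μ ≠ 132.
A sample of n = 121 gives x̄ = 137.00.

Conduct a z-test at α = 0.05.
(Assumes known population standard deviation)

Standard error: SE = σ/√n = 13/√121 = 1.1818
z-statistic: z = (x̄ - μ₀)/SE = (137.00 - 132)/1.1818 = 4.2308
Critical value: ±1.960
p-value < 0.0001
Decision: reject H₀

Answer: z = 4.2308, reject H₀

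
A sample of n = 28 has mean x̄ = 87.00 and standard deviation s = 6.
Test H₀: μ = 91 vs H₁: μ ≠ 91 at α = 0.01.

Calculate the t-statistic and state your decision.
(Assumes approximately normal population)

df = n - 1 = 27
SE = s/√n = 6/√28 = 1.1339
t = (x̄ - μ₀)/SE = (87.00 - 91)/1.1339 = -3.5276
Critical value: t_{0.005,27} = ±2.771
p-value ≈ 0.0015
Decision: reject H₀

Answer: t = -3.5276, reject H₀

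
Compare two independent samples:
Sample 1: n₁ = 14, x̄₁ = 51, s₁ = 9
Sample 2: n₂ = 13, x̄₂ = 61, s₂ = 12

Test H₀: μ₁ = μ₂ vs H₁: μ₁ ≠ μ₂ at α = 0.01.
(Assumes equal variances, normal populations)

Pooled variance: s²_p = [13×9² + 12×12²]/(25) = 111.2400
s_p = 10.5470
SE = s_p×√(1/n₁ + 1/n₂) = 10.5470×√(1/14 + 1/13) = 4.0623
t = (x̄₁ - x̄₂)/SE = (51 - 61)/4.0623 = -2.4617
df = 25, t-critical = ±2.787
Decision: fail to reject H₀

Answer: t = -2.4617, fail to reject H₀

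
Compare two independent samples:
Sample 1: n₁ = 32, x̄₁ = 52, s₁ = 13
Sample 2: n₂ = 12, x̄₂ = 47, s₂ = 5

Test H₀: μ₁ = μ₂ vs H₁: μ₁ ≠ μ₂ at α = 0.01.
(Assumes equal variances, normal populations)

Answer: t = 1.2891, fail to reject H₀

Derivation:
Pooled variance: s²_p = [31×13² + 11×5²]/(42) = 131.2857
s_p = 11.4580
SE = s_p×√(1/n₁ + 1/n₂) = 11.4580×√(1/32 + 1/12) = 3.8786
t = (x̄₁ - x̄₂)/SE = (52 - 47)/3.8786 = 1.2891
df = 42, t-critical = ±2.698
Decision: fail to reject H₀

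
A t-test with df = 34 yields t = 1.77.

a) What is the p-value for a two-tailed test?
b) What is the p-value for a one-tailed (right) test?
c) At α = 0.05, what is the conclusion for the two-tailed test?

Using t-distribution with df = 34:
a) Two-tailed: p = 2×P(T > 1.77) = 0.0857
b) One-tailed: p = P(T > 1.77) = 0.0428
c) 0.0857 ≥ 0.05, fail to reject H₀

Answer: a) 0.0857, b) 0.0428, c) fail to reject H₀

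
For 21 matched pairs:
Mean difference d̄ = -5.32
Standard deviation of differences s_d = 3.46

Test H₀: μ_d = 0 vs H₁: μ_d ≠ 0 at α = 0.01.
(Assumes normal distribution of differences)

df = n - 1 = 20
SE = s_d/√n = 3.46/√21 = 0.7550
t = d̄/SE = -5.32/0.7550 = -7.0464
Critical value: t_{0.005,20} = ±2.845
p-value < 0.0001
Decision: reject H₀

Answer: t = -7.0464, reject H₀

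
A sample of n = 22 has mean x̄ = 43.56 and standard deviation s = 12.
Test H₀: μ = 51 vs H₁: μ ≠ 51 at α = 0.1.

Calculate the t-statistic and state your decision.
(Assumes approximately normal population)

Answer: t = -2.9081, reject H₀

Derivation:
df = n - 1 = 21
SE = s/√n = 12/√22 = 2.5584
t = (x̄ - μ₀)/SE = (43.56 - 51)/2.5584 = -2.9081
Critical value: t_{0.05,21} = ±1.721
p-value ≈ 0.0084
Decision: reject H₀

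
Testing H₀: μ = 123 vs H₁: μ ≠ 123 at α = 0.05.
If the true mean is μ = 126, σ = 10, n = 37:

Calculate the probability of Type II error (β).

SE = σ/√n = 10/√37 = 1.6440
Critical values: μ₀ ± z_0.025×SE = 123 ± 1.960×1.6440
Acceptance region: (119.7778, 126.2222)
Under H₁ (μ = 126): z_high = (126.2222 - 126)/1.6440 = 0.1352, z_low = (119.7778 - 126)/1.6440 = -3.7848
β = P(not reject | H₁) = Φ(0.1352) - Φ(-3.7848) ≈ 0.5537

Answer: β ≈ 0.5537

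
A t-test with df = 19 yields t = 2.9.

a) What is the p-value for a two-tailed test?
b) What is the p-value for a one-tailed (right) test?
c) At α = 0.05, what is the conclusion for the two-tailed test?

Answer: a) 0.0092, b) 0.0046, c) reject H₀

Derivation:
Using t-distribution with df = 19:
a) Two-tailed: p = 2×P(T > 2.9) = 0.0092
b) One-tailed: p = P(T > 2.9) = 0.0046
c) 0.0092 < 0.05, reject H₀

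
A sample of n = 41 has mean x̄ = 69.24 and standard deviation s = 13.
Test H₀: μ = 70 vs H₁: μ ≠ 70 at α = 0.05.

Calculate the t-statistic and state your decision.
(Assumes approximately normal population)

Answer: t = -0.3743, fail to reject H₀

Derivation:
df = n - 1 = 40
SE = s/√n = 13/√41 = 2.0303
t = (x̄ - μ₀)/SE = (69.24 - 70)/2.0303 = -0.3743
Critical value: t_{0.025,40} = ±2.021
p-value ≈ 0.7102
Decision: fail to reject H₀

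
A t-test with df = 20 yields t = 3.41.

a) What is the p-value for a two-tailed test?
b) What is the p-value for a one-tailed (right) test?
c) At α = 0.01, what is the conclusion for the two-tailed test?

Using t-distribution with df = 20:
a) Two-tailed: p = 2×P(T > 3.41) = 0.0028
b) One-tailed: p = P(T > 3.41) = 0.0014
c) 0.0028 < 0.01, reject H₀

Answer: a) 0.0028, b) 0.0014, c) reject H₀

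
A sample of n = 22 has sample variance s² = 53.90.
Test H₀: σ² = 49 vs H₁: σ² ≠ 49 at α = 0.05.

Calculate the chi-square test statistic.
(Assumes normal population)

df = n - 1 = 21
χ² = (n-1)s²/σ₀² = 21×53.90/49 = 23.1000
Critical values: χ²_{0.975,21} = 10.283, χ²_{0.025,21} = 35.479
Rejection region: χ² < 10.283 or χ² > 35.479
Decision: fail to reject H₀

Answer: χ² = 23.1000, fail to reject H₀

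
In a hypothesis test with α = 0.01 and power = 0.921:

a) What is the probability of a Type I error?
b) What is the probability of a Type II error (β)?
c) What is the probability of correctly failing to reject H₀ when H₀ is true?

Answer: a) 0.01, b) 0.079, c) 0.99

Derivation:
a) Type I error probability = α = 0.01
b) Power = P(reject H₀ | H₁ true) = 1 - β = 0.921, so Type II error probability = β = 1 - Power = 0.079
c) P(fail to reject H₀ | H₀ true) = 1 - α = 0.99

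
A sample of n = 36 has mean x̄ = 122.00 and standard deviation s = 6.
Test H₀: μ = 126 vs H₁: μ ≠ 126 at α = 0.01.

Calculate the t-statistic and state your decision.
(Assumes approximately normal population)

df = n - 1 = 35
SE = s/√n = 6/√36 = 1.0000
t = (x̄ - μ₀)/SE = (122.00 - 126)/1.0000 = -4.0000
Critical value: t_{0.005,35} = ±2.724
p-value ≈ 0.0003
Decision: reject H₀

Answer: t = -4.0000, reject H₀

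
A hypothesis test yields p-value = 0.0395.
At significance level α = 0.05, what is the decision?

Compare p-value to α:
0.0395 < 0.05
Decision: reject H₀

Answer: reject H₀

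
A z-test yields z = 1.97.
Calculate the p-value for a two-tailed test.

For z = 1.97:
p = 2×P(Z > |1.97|) = 2×(1 - Φ(1.97)) = 0.0488

Answer: p-value ≈ 0.0488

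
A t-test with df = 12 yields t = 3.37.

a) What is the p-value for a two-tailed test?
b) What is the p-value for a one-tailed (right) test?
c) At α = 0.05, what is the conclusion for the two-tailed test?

Using t-distribution with df = 12:
a) Two-tailed: p = 2×P(T > 3.37) = 0.0056
b) One-tailed: p = P(T > 3.37) = 0.0028
c) 0.0056 < 0.05, reject H₀

Answer: a) 0.0056, b) 0.0028, c) reject H₀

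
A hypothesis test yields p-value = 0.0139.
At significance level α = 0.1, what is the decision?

Compare p-value to α:
0.0139 < 0.1
Decision: reject H₀

Answer: reject H₀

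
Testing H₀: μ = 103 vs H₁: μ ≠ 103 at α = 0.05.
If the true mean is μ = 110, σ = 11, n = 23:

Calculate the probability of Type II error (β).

SE = σ/√n = 11/√23 = 2.2937
Critical values: μ₀ ± z_0.025×SE = 103 ± 1.960×2.2937
Acceptance region: (98.5043, 107.4957)
Under H₁ (μ = 110): z_high = (107.4957 - 110)/2.2937 = -1.0918, z_low = (98.5043 - 110)/2.2937 = -5.0119
β = P(not reject | H₁) = Φ(-1.0918) - Φ(-5.0119) ≈ 0.1375

Answer: β ≈ 0.1375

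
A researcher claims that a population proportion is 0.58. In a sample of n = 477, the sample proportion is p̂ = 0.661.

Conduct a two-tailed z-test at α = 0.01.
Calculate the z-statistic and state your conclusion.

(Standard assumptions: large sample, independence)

H₀: p = 0.58, H₁: p ≠ 0.58
Standard error: SE = √(p₀(1-p₀)/n) = √(0.58×0.42/477) = 0.022598
z-statistic: z = (p̂ - p₀)/SE = (0.661 - 0.58)/0.022598 = 3.5844
Critical value: z_0.005 = ±2.576
p-value = 0.0003
Decision: reject H₀ at α = 0.01

Answer: z = 3.5844, reject H₀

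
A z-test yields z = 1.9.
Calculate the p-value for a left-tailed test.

For z = 1.9:
p = P(Z < 1.9) = Φ(1.9) = 0.9713

Answer: p-value ≈ 0.9713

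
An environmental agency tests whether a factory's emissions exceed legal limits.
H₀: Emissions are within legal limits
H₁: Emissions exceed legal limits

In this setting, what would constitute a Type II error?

Answer: Failing to cite a factory whose emissions actually exceed the limit

Derivation:
Type I error: rejecting H₀ when it is actually true (false positive).
Type II error: failing to reject H₀ when H₁ is actually true (false negative).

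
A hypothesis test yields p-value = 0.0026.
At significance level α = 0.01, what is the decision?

Answer: reject H₀

Derivation:
Compare p-value to α:
0.0026 < 0.01
Decision: reject H₀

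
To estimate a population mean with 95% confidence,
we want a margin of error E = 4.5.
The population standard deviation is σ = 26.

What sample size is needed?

z_0.025 = 1.960
n = (z×σ/E)² = (1.960×26/4.5)²
n = 128.2430
Round up: n = 129

Answer: n = 129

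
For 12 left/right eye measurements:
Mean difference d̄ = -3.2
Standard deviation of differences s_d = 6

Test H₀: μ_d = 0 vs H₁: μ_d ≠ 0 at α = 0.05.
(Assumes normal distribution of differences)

Answer: t = -1.8475, fail to reject H₀

Derivation:
df = n - 1 = 11
SE = s_d/√n = 6/√12 = 1.7321
t = d̄/SE = -3.2/1.7321 = -1.8475
Critical value: t_{0.025,11} = ±2.201
p-value ≈ 0.0917
Decision: fail to reject H₀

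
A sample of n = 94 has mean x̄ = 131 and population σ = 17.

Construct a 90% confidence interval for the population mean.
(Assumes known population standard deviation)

Answer: (128.1157, 133.8843)

Derivation:
Confidence level: 90%, α = 0.1
z_0.05 = 1.645
SE = σ/√n = 17/√94 = 1.7534
Margin of error = 1.645 × 1.7534 = 2.8843
CI: x̄ ± margin = 131 ± 2.8843
CI: (128.1157, 133.8843)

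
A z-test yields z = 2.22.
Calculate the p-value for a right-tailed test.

For z = 2.22:
p = P(Z > 2.22) = 1 - Φ(2.22) = 0.0132

Answer: p-value ≈ 0.0132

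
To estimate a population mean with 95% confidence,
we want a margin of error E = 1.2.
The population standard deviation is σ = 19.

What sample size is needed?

z_0.025 = 1.960
n = (z×σ/E)² = (1.960×19/1.2)²
n = 963.0678
Round up: n = 964

Answer: n = 964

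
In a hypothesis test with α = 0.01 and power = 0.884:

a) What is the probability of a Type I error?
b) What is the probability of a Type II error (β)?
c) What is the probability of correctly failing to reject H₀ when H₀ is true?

Answer: a) 0.01, b) 0.116, c) 0.99

Derivation:
a) Type I error probability = α = 0.01
b) Power = P(reject H₀ | H₁ true) = 1 - β = 0.884, so Type II error probability = β = 1 - Power = 0.116
c) P(fail to reject H₀ | H₀ true) = 1 - α = 0.99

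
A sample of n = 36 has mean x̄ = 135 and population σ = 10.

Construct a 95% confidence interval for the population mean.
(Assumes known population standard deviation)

Confidence level: 95%, α = 0.05
z_0.025 = 1.960
SE = σ/√n = 10/√36 = 1.6667
Margin of error = 1.960 × 1.6667 = 3.2667
CI: x̄ ± margin = 135 ± 3.2667
CI: (131.7333, 138.2667)

Answer: (131.7333, 138.2667)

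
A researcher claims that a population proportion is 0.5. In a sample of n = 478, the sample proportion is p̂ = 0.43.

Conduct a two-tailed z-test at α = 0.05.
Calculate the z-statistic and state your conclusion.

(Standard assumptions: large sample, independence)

Answer: z = -3.0609, reject H₀

Derivation:
H₀: p = 0.5, H₁: p ≠ 0.5
Standard error: SE = √(p₀(1-p₀)/n) = √(0.5×0.5/478) = 0.022869
z-statistic: z = (p̂ - p₀)/SE = (0.43 - 0.5)/0.022869 = -3.0609
Critical value: z_0.025 = ±1.960
p-value = 0.0022
Decision: reject H₀ at α = 0.05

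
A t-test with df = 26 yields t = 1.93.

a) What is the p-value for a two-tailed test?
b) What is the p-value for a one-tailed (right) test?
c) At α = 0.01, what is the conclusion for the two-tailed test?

Using t-distribution with df = 26:
a) Two-tailed: p = 2×P(T > 1.93) = 0.0646
b) One-tailed: p = P(T > 1.93) = 0.0323
c) 0.0646 ≥ 0.01, fail to reject H₀

Answer: a) 0.0646, b) 0.0323, c) fail to reject H₀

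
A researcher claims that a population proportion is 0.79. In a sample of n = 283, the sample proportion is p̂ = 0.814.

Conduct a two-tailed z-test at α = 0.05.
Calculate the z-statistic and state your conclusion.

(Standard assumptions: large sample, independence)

H₀: p = 0.79, H₁: p ≠ 0.79
Standard error: SE = √(p₀(1-p₀)/n) = √(0.79×0.21/283) = 0.024212
z-statistic: z = (p̂ - p₀)/SE = (0.814 - 0.79)/0.024212 = 0.9912
Critical value: z_0.025 = ±1.960
p-value = 0.3216
Decision: fail to reject H₀ at α = 0.05

Answer: z = 0.9912, fail to reject H₀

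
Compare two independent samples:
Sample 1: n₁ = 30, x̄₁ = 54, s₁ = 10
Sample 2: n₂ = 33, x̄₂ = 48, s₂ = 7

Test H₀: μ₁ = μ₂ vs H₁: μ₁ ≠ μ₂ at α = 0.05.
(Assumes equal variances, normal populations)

Pooled variance: s²_p = [29×10² + 32×7²]/(61) = 73.2459
s_p = 8.5584
SE = s_p×√(1/n₁ + 1/n₂) = 8.5584×√(1/30 + 1/33) = 2.1590
t = (x̄₁ - x̄₂)/SE = (54 - 48)/2.1590 = 2.7791
df = 61, t-critical = ±2.000
Decision: reject H₀

Answer: t = 2.7791, reject H₀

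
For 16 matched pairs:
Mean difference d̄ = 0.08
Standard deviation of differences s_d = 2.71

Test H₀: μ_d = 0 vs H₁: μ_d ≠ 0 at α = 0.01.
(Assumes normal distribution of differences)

df = n - 1 = 15
SE = s_d/√n = 2.71/√16 = 0.6775
t = d̄/SE = 0.08/0.6775 = 0.1181
Critical value: t_{0.005,15} = ±2.947
p-value ≈ 0.9076
Decision: fail to reject H₀

Answer: t = 0.1181, fail to reject H₀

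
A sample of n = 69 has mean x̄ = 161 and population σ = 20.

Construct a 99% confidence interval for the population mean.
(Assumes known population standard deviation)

Answer: (154.7978, 167.2022)

Derivation:
Confidence level: 99%, α = 0.01
z_0.005 = 2.576
SE = σ/√n = 20/√69 = 2.4077
Margin of error = 2.576 × 2.4077 = 6.2022
CI: x̄ ± margin = 161 ± 6.2022
CI: (154.7978, 167.2022)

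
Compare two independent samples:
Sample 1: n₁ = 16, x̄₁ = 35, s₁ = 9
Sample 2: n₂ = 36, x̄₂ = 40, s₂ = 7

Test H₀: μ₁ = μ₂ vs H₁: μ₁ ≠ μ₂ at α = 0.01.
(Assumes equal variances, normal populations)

Answer: t = -2.1738, fail to reject H₀

Derivation:
Pooled variance: s²_p = [15×9² + 35×7²]/(50) = 58.6000
s_p = 7.6551
SE = s_p×√(1/n₁ + 1/n₂) = 7.6551×√(1/16 + 1/36) = 2.3001
t = (x̄₁ - x̄₂)/SE = (35 - 40)/2.3001 = -2.1738
df = 50, t-critical = ±2.678
Decision: fail to reject H₀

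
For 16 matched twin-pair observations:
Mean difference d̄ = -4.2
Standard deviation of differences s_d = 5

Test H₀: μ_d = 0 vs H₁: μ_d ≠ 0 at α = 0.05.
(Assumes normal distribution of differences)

Answer: t = -3.3600, reject H₀

Derivation:
df = n - 1 = 15
SE = s_d/√n = 5/√16 = 1.2500
t = d̄/SE = -4.2/1.2500 = -3.3600
Critical value: t_{0.025,15} = ±2.131
p-value ≈ 0.0043
Decision: reject H₀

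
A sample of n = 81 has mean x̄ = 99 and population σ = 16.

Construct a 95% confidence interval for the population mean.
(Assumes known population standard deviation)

Confidence level: 95%, α = 0.05
z_0.025 = 1.960
SE = σ/√n = 16/√81 = 1.7778
Margin of error = 1.960 × 1.7778 = 3.4845
CI: x̄ ± margin = 99 ± 3.4845
CI: (95.5155, 102.4845)

Answer: (95.5155, 102.4845)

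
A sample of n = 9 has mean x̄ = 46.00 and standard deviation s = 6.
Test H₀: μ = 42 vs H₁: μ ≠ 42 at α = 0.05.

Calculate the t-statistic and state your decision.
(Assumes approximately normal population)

df = n - 1 = 8
SE = s/√n = 6/√9 = 2.0000
t = (x̄ - μ₀)/SE = (46.00 - 42)/2.0000 = 2.0000
Critical value: t_{0.025,8} = ±2.306
p-value ≈ 0.0805
Decision: fail to reject H₀

Answer: t = 2.0000, fail to reject H₀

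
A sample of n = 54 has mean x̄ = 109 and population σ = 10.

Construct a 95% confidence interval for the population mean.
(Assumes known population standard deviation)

Answer: (106.3328, 111.6672)

Derivation:
Confidence level: 95%, α = 0.05
z_0.025 = 1.960
SE = σ/√n = 10/√54 = 1.3608
Margin of error = 1.960 × 1.3608 = 2.6672
CI: x̄ ± margin = 109 ± 2.6672
CI: (106.3328, 111.6672)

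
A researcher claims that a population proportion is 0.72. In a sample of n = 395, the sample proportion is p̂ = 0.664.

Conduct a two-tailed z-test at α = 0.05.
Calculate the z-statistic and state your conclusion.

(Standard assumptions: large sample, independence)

Answer: z = -2.4788, reject H₀

Derivation:
H₀: p = 0.72, H₁: p ≠ 0.72
Standard error: SE = √(p₀(1-p₀)/n) = √(0.72×0.28/395) = 0.022592
z-statistic: z = (p̂ - p₀)/SE = (0.664 - 0.72)/0.022592 = -2.4788
Critical value: z_0.025 = ±1.960
p-value = 0.0132
Decision: reject H₀ at α = 0.05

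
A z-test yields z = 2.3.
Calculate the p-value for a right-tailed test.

Answer: p-value ≈ 0.0107

Derivation:
For z = 2.3:
p = P(Z > 2.3) = 1 - Φ(2.3) = 0.0107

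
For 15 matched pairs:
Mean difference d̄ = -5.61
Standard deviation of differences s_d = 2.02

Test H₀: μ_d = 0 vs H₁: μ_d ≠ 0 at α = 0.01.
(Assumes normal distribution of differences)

df = n - 1 = 14
SE = s_d/√n = 2.02/√15 = 0.5216
t = d̄/SE = -5.61/0.5216 = -10.7554
Critical value: t_{0.005,14} = ±2.977
p-value < 0.0001
Decision: reject H₀

Answer: t = -10.7554, reject H₀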